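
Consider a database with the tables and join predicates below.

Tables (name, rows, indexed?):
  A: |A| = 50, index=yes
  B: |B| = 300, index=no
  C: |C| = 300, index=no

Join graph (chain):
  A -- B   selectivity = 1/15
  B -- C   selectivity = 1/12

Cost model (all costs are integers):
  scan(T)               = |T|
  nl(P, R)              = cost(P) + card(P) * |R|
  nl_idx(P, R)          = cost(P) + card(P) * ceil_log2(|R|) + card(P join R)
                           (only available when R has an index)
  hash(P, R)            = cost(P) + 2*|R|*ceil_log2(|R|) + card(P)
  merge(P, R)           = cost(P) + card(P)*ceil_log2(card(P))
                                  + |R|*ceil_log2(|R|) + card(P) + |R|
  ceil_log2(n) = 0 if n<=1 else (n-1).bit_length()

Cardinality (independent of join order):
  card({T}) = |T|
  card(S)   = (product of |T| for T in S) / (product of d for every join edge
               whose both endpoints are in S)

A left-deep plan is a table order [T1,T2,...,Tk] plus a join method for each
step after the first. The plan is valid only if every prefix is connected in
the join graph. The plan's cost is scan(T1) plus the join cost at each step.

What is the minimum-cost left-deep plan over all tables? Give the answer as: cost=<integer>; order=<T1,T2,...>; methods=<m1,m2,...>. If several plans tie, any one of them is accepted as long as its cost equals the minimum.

Selinger DP (subsets sized 1..n):
  {A}: scan cost=50, card=50
  {B}: scan cost=300, card=300
  {C}: scan cost=300, card=300
  {AB}: card=1000; try (A,hash)→1200, (A,nl_idx)→3100, (B,merge)→3400, (A,merge)→3650, (B,hash)→5500, (B,nl)→15050 …(+1); best=1200 via (A,hash)
  {BC}: card=7500; try (C,hash)→6000, (B,hash)→6000, (C,merge)→6300, (B,merge)→6300, (C,nl)→90300, (B,nl)→90300; best=6000 via (C,hash)
  {ABC}: card=25000; try (C,hash)→7600, (A,hash)→14100, (C,merge)→15200, (A,nl_idx)→76000, (A,merge)→111350, (C,nl)→301200 …(+1); best=7600 via (C,hash)

cost=7600; order=B,A,C; methods=hash,hash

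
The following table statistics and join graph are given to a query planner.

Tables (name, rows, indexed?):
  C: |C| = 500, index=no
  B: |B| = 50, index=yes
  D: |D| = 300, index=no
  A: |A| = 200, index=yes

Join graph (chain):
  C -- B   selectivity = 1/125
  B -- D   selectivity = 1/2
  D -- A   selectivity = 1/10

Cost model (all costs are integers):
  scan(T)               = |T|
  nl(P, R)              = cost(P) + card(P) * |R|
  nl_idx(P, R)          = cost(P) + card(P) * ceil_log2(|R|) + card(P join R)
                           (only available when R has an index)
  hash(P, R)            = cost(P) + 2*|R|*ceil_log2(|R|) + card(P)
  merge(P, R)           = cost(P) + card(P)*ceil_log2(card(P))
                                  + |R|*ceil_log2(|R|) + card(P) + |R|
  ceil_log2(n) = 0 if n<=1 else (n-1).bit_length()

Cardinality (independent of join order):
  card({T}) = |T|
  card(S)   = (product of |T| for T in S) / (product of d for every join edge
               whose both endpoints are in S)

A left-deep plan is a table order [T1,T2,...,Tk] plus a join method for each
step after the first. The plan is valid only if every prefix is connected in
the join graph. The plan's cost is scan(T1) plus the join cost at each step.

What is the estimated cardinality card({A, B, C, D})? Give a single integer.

Tables in S: A(200), B(50), C(500), D(300)
Edges inside S: C-B(d=125), B-D(d=2), D-A(d=10)
numerator = 200 * 50 * 500 * 300 = 1500000000
denominator = 125 * 2 * 10 = 2500
card(S) = 1500000000 / 2500 = 600000

600000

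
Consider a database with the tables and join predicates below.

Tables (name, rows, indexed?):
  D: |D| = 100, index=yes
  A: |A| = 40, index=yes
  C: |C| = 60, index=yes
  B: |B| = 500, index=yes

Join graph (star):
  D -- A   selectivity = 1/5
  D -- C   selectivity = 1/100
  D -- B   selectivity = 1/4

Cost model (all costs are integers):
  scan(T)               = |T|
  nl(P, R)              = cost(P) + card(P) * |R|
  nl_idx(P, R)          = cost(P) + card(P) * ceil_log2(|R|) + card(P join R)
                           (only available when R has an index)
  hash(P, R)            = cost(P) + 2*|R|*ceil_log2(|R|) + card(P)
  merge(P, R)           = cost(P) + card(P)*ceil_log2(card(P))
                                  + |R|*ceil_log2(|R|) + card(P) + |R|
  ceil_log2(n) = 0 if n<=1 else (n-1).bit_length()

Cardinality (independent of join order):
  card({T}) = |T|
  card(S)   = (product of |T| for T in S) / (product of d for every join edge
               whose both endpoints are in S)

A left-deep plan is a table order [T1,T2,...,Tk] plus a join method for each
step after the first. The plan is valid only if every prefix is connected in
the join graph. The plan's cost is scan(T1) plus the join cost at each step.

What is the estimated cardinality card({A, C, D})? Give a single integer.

480

Tables in S: A(40), C(60), D(100)
Edges inside S: D-A(d=5), D-C(d=100)
numerator = 40 * 60 * 100 = 240000
denominator = 5 * 100 = 500
card(S) = 240000 / 500 = 480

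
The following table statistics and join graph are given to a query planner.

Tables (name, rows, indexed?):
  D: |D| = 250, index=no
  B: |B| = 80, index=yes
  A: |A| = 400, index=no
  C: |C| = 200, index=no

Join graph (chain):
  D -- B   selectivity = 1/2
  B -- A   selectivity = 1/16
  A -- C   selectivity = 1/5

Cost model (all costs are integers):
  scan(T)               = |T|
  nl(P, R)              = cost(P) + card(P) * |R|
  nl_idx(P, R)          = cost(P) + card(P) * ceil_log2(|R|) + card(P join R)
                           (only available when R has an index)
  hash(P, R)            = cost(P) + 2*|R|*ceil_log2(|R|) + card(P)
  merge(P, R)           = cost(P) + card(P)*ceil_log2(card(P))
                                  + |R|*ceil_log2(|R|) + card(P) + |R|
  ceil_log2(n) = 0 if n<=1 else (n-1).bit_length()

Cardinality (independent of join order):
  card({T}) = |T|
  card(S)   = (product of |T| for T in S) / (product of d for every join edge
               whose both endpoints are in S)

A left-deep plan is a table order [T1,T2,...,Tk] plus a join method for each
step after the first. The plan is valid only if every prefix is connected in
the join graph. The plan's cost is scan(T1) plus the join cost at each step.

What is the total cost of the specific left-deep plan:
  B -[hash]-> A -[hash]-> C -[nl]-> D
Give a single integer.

step 1: scan B: cost=80, card=80
step 2: join A via hash
    card(P join A) = 80*400/(16) = 2000
    cost = 80 + 2*400*9 + 80 = 7360
step 3: join C via hash
    card(P join C) = 2000*200/(5) = 80000
    cost = 7360 + 2*200*8 + 2000 = 12560
step 4: join D via nl
    card(P join D) = 80000*250/(2) = 10000000
    cost = 12560 + 80000*250 = 20012560

20012560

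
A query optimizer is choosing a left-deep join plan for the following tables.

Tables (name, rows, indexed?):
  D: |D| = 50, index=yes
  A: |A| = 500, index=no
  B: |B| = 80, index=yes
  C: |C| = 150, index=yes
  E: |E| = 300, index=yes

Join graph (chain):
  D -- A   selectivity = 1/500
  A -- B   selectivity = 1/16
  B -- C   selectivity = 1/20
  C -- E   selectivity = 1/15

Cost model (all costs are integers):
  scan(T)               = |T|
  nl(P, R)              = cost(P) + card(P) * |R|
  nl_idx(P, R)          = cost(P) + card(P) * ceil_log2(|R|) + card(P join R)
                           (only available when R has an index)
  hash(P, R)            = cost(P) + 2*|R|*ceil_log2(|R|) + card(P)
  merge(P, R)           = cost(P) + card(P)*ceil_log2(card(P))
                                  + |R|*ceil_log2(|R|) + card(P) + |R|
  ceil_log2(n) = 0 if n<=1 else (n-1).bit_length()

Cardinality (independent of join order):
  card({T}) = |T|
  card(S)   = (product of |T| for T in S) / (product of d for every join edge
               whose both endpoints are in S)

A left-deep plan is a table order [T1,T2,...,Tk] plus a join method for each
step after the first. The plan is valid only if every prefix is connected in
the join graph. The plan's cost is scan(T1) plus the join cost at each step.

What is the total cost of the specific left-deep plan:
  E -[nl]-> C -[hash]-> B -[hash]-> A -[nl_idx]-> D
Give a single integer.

step 1: scan E: cost=300, card=300
step 2: join C via nl
    card(P join C) = 300*150/(15) = 3000
    cost = 300 + 300*150 = 45300
step 3: join B via hash
    card(P join B) = 3000*80/(20) = 12000
    cost = 45300 + 2*80*7 + 3000 = 49420
step 4: join A via hash
    card(P join A) = 12000*500/(16) = 375000
    cost = 49420 + 2*500*9 + 12000 = 70420
step 5: join D via nl_idx
    card(P join D) = 375000*50/(500) = 37500
    cost = 70420 + 375000*6 + 37500 = 2357920

2357920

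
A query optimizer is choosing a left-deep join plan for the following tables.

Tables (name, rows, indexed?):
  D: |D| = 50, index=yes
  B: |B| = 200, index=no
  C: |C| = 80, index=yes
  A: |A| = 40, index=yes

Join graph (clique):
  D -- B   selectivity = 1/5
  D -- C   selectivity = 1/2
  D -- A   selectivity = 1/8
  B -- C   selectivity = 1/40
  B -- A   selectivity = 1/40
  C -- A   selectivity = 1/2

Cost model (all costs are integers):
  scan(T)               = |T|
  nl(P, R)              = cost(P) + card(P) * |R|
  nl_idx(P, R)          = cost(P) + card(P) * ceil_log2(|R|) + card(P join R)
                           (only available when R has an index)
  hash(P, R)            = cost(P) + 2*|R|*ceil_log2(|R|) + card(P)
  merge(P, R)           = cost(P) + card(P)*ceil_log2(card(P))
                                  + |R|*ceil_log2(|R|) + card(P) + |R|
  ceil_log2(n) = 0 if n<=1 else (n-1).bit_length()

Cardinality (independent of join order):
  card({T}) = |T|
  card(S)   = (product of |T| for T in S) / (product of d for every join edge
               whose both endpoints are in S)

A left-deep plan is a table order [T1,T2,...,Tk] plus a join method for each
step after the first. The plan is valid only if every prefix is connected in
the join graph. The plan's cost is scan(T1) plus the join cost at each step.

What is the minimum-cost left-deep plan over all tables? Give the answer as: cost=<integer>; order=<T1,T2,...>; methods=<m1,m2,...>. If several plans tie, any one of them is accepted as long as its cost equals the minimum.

Selinger DP (subsets sized 1..n):
  {D}: scan cost=50, card=50
  {B}: scan cost=200, card=200
  {C}: scan cost=80, card=80
  {A}: scan cost=40, card=40
  {BD}: card=2000; try (D,hash)→1000, (B,merge)→2200, (D,merge)→2350, (B,hash)→3300, (D,nl_idx)→3400, (B,nl)→10050 …(+1); best=1000 via (D,hash)
  {CD}: card=2000; try (D,hash)→760, (C,merge)→1040, (D,merge)→1070, (C,hash)→1220, (C,nl_idx)→2400, (D,nl_idx)→2560 …(+2); best=760 via (D,hash)
  {AD}: card=250; try (D,nl_idx)→530, (A,hash)→580, (A,nl_idx)→600, (D,merge)→670, (D,hash)→680, (A,merge)→680 …(+2); best=530 via (D,nl_idx)
  {BC}: card=400; try (C,hash)→1520, (C,nl_idx)→2000, (B,merge)→2520, (C,merge)→2640, (B,hash)→3360, (B,nl)→16080 …(+1); best=1520 via (C,hash)
  {AB}: card=200; try (A,hash)→880, (A,nl_idx)→1600, (B,merge)→2120, (A,merge)→2280, (B,hash)→3280, (B,nl)→8040 …(+1); best=880 via (A,hash)
  {AC}: card=1600; try (A,hash)→640, (C,merge)→960, (A,merge)→1000, (C,hash)→1200, (C,nl_idx)→1920, (A,nl_idx)→2160 …(+2); best=640 via (A,hash)
  {BCD}: card=2000; try (D,hash)→2520, (C,hash)→4120, (D,merge)→5870, (D,nl_idx)→5920, (B,hash)→5960, (C,nl_idx)→17000 …(+5); best=2520 via (D,hash)
  {ABD}: card=250; try (D,hash)→1680, (D,nl_idx)→2330, (D,merge)→3030, (A,hash)→3480, (B,hash)→3980, (B,merge)→4580 …(+5); best=1680 via (D,hash)
  {ACD}: card=5000; try (C,hash)→1900, (D,hash)→2840, (A,hash)→3240, (C,merge)→3420, (C,nl_idx)→7280, (D,nl_idx)→15240 …(+6); best=1900 via (C,hash)
  {ABC}: card=200; try (C,hash)→2200, (A,hash)→2400, (C,nl_idx)→2480, (C,merge)→3320, (A,nl_idx)→4120, (B,hash)→5440 …(+5); best=2200 via (C,hash)
  {ABCD}: card=125; try (D,hash)→3000, (C,hash)→3050, (D,nl_idx)→3525, (C,nl_idx)→3555, (D,merge)→4350, (C,merge)→4570 …(+9); best=3000 via (D,hash)

cost=3000; order=B,A,C,D; methods=hash,hash,hash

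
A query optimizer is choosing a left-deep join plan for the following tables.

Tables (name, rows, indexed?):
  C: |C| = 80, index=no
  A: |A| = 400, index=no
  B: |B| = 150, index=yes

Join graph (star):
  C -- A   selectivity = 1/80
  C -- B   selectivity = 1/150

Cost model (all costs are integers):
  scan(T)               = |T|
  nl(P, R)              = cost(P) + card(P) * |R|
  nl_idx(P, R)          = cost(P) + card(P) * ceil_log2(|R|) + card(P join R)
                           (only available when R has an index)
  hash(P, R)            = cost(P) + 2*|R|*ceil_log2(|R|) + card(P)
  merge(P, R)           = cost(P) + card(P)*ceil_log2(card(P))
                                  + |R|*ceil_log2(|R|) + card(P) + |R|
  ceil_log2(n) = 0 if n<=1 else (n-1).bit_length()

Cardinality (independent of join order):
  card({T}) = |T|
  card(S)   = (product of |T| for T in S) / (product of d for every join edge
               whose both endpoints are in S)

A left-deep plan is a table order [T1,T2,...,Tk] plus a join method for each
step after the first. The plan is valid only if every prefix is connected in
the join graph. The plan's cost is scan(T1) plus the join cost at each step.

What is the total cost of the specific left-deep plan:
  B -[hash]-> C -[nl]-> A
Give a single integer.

33420

step 1: scan B: cost=150, card=150
step 2: join C via hash
    card(P join C) = 150*80/(150) = 80
    cost = 150 + 2*80*7 + 150 = 1420
step 3: join A via nl
    card(P join A) = 80*400/(80) = 400
    cost = 1420 + 80*400 = 33420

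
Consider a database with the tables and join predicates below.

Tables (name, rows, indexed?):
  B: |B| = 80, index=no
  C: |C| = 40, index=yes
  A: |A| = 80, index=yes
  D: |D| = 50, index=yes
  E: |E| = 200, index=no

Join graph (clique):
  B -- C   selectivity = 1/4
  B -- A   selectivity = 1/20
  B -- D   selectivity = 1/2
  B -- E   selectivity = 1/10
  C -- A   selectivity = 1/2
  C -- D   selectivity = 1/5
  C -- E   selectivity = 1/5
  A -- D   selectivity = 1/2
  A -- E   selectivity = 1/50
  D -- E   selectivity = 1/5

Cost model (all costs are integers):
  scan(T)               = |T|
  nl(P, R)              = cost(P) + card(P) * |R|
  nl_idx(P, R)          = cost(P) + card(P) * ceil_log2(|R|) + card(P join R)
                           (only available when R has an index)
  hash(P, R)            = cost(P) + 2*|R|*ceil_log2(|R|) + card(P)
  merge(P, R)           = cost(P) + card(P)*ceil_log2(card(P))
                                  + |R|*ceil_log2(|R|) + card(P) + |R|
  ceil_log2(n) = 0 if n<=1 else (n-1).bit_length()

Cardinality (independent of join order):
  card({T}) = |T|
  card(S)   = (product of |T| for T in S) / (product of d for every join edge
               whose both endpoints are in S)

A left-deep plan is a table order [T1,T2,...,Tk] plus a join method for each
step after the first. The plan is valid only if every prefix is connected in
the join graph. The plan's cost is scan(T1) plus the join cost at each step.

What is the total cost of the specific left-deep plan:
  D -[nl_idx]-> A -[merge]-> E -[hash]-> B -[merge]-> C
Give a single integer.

step 1: scan D: cost=50, card=50
step 2: join A via nl_idx
    card(P join A) = 50*80/(2) = 2000
    cost = 50 + 50*7 + 2000 = 2400
step 3: join E via merge
    card(P join E) = 2000*200/(50*5) = 1600
    cost = 2400 + 2000*11 + 200*8 + 2000 + 200 = 28200
step 4: join B via hash
    card(P join B) = 1600*80/(20*2*10) = 320
    cost = 28200 + 2*80*7 + 1600 = 30920
step 5: join C via merge
    card(P join C) = 320*40/(4*2*5*5) = 64
    cost = 30920 + 320*9 + 40*6 + 320 + 40 = 34400

34400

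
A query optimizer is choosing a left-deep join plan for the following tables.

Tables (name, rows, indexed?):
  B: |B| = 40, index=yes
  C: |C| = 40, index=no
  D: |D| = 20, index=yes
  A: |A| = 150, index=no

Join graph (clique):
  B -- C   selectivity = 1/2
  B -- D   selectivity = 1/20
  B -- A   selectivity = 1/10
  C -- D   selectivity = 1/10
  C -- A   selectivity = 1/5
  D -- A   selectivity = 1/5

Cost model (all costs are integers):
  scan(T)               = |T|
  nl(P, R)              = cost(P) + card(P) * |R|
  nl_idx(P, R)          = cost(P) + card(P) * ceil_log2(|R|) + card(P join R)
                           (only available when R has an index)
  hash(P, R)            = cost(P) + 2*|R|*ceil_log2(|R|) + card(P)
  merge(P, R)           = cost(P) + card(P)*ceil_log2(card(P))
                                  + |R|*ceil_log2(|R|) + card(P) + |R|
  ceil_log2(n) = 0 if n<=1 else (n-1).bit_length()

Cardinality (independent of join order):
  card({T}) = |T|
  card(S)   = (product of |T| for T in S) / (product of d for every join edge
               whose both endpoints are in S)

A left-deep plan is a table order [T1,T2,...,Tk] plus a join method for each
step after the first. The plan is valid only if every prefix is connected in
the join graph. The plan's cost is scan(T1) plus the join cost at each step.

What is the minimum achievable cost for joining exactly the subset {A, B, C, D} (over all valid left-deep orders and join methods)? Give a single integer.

2180

Selinger DP over subsets of {A,B,C,D}:
  {B}: scan cost=40, card=40
  {C}: scan cost=40, card=40
  {D}: scan cost=20, card=20
  {A}: scan cost=150, card=150
  {BC}: card=800; try (C,hash)→560, (B,hash)→560, (C,merge)→600, (B,merge)→600, (B,nl_idx)→1080, (C,nl)→1640 …(+1); best=560 via (C,hash)
  {BD}: card=40; try (B,nl_idx)→180, (D,hash)→280, (D,nl_idx)→280, (B,merge)→420, (D,merge)→440, (B,hash)→520 …(+2); best=180 via (B,nl_idx)
  {AB}: card=600; try (B,hash)→780, (B,nl_idx)→1650, (A,merge)→1670, (B,merge)→1780, (A,hash)→2480, (A,nl)→6040 …(+1); best=780 via (B,hash)
  {CD}: card=80; try (D,hash)→280, (D,nl_idx)→320, (C,merge)→420, (D,merge)→440, (C,hash)→520, (C,nl)→820 …(+1); best=280 via (D,hash)
  {AC}: card=1200; try (C,hash)→780, (A,merge)→1670, (C,merge)→1780, (A,hash)→2480, (A,nl)→6040, (C,nl)→6150; best=780 via (C,hash)
  {AD}: card=600; try (D,hash)→500, (A,merge)→1490, (D,nl_idx)→1500, (D,merge)→1620, (A,hash)→2440, (A,nl)→3020 …(+1); best=500 via (D,hash)
  {BCD}: card=80; try (C,hash)→700, (C,merge)→740, (B,hash)→840, (B,nl_idx)→840, (B,merge)→1200, (D,hash)→1560 …(+5); best=700 via (C,hash)
  {ABC}: card=2400; try (C,hash)→1860, (B,hash)→2460, (A,hash)→3760, (C,merge)→7660, (B,nl_idx)→10380, (A,merge)→10710 …(+4); best=1860 via (C,hash)
  {ABD}: card=120; try (D,hash)→1580, (B,hash)→1580, (A,merge)→1810, (A,hash)→2620, (D,nl_idx)→3900, (B,nl_idx)→4220 …(+5); best=1580 via (D,hash)
  {ACD}: card=480; try (C,hash)→1580, (D,hash)→2180, (A,merge)→2270, (A,hash)→2760, (D,nl_idx)→7260, (C,merge)→7380 …(+4); best=1580 via (C,hash)
  {ABCD}: card=48; try (C,hash)→2180, (B,hash)→2540, (A,merge)→2690, (C,merge)→2820, (A,hash)→3180, (D,hash)→4460 …(+8); best=2180 via (C,hash)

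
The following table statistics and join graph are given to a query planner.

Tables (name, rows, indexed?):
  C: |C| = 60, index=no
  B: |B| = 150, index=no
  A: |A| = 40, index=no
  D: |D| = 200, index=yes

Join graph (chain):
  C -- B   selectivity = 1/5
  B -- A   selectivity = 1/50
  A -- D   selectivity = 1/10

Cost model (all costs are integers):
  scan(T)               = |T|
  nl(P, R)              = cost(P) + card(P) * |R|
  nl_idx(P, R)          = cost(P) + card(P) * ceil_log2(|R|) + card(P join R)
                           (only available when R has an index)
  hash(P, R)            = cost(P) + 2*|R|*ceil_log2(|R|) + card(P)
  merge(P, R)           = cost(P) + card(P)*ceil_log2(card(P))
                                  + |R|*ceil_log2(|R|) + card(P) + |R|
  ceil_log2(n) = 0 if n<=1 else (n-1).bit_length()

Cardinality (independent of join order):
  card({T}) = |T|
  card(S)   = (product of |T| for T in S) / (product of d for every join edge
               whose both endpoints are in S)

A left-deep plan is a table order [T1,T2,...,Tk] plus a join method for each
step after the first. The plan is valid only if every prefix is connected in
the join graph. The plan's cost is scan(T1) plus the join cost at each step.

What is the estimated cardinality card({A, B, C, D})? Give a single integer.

28800

Tables in S: A(40), B(150), C(60), D(200)
Edges inside S: C-B(d=5), B-A(d=50), A-D(d=10)
numerator = 40 * 150 * 60 * 200 = 72000000
denominator = 5 * 50 * 10 = 2500
card(S) = 72000000 / 2500 = 28800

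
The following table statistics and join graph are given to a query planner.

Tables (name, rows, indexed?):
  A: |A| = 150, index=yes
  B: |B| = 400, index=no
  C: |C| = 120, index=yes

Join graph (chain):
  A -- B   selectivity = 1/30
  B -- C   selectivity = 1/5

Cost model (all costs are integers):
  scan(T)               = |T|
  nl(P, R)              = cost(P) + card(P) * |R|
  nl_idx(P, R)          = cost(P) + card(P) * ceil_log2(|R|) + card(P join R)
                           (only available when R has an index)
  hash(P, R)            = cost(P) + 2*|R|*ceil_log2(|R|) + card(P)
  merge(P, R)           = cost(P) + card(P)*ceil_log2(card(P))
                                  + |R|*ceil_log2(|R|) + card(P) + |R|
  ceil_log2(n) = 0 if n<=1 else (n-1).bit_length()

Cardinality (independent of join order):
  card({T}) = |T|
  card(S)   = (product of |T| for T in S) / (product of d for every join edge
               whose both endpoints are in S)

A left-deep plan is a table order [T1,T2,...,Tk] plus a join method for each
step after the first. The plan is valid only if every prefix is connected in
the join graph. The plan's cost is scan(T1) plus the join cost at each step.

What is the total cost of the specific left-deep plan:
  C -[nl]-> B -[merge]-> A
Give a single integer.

193470

step 1: scan C: cost=120, card=120
step 2: join B via nl
    card(P join B) = 120*400/(5) = 9600
    cost = 120 + 120*400 = 48120
step 3: join A via merge
    card(P join A) = 9600*150/(30) = 48000
    cost = 48120 + 9600*14 + 150*8 + 9600 + 150 = 193470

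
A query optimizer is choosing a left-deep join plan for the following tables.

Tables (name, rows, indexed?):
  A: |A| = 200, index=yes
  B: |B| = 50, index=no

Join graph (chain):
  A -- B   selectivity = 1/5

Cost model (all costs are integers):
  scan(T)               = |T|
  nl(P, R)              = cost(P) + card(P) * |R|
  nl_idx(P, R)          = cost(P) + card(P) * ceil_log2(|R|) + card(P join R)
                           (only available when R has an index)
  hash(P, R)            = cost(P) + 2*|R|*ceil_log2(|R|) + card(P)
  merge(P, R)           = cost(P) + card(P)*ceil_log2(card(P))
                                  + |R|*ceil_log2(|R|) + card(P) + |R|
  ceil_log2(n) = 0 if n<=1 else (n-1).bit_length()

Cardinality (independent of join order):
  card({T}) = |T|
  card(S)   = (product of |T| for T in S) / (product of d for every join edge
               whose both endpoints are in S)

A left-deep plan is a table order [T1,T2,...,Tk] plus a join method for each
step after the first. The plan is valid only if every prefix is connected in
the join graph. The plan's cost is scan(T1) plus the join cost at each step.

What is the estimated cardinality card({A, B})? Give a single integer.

2000

Tables in S: A(200), B(50)
Edges inside S: A-B(d=5)
numerator = 200 * 50 = 10000
denominator = 5 = 5
card(S) = 10000 / 5 = 2000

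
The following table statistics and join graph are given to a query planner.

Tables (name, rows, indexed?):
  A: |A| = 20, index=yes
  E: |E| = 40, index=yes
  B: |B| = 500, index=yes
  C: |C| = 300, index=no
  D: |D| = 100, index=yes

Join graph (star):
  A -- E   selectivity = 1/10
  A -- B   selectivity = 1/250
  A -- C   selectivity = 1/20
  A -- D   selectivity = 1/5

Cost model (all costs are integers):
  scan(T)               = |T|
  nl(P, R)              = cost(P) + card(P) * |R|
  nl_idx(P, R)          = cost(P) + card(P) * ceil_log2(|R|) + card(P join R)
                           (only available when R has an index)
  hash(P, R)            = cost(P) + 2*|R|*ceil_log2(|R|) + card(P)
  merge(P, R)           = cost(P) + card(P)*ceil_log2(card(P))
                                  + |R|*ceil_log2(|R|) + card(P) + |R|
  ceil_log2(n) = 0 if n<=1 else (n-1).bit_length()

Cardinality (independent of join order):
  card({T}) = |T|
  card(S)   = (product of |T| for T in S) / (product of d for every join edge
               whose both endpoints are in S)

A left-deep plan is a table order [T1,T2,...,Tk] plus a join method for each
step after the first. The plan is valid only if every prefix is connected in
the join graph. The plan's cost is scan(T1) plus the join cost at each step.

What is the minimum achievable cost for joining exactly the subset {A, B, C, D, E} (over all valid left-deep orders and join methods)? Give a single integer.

Selinger DP over subsets of {A,B,C,D,E}:
  {A}: scan cost=20, card=20
  {E}: scan cost=40, card=40
  {B}: scan cost=500, card=500
  {C}: scan cost=300, card=300
  {D}: scan cost=100, card=100
  {AE}: card=80; try (E,nl_idx)→220, (A,hash)→280, (A,nl_idx)→320, (E,merge)→420, (A,merge)→440, (E,hash)→520 …(+2); best=220 via (E,nl_idx)
  {AB}: card=40; try (B,nl_idx)→240, (A,hash)→1200, (A,nl_idx)→3040, (B,merge)→5140, (A,merge)→5620, (B,hash)→9040 …(+2); best=240 via (B,nl_idx)
  {AC}: card=300; try (A,hash)→800, (A,nl_idx)→2100, (C,merge)→3140, (A,merge)→3420, (C,hash)→5440, (C,nl)→6020 …(+1); best=800 via (A,hash)
  {AD}: card=400; try (A,hash)→400, (D,nl_idx)→560, (D,merge)→940, (A,nl_idx)→1000, (A,merge)→1020, (D,hash)→1440 …(+2); best=400 via (A,hash)
  {ABE}: card=160; try (E,nl_idx)→640, (E,hash)→760, (E,merge)→800, (B,nl_idx)→1100, (E,nl)→1840, (B,merge)→5860 …(+2); best=640 via (E,nl_idx)
  {ACE}: card=1200; try (E,hash)→1580, (E,nl_idx)→3800, (C,merge)→3860, (E,merge)→4080, (C,hash)→5700, (E,nl)→12800 …(+1); best=1580 via (E,hash)
  {ADE}: card=1600; try (E,hash)→1280, (D,merge)→1660, (D,hash)→1700, (D,nl_idx)→2380, (E,nl_idx)→4400, (E,merge)→4680 …(+2); best=1280 via (E,hash)
  {ABC}: card=600; try (C,merge)→3520, (B,nl_idx)→4100, (C,hash)→5680, (B,merge)→8800, (B,hash)→10100, (C,nl)→12240 …(+1); best=3520 via (C,merge)
  {ABD}: card=800; try (D,merge)→1320, (D,nl_idx)→1320, (D,hash)→1680, (D,nl)→4240, (B,nl_idx)→4800, (B,merge)→9400 …(+2); best=1320 via (D,merge)
  {ACD}: card=6000; try (D,hash)→2500, (D,merge)→4600, (C,hash)→6200, (C,merge)→7400, (D,nl_idx)→8900, (D,nl)→30800 …(+1); best=2500 via (D,hash)
  {ABCE}: card=2400; try (E,hash)→4600, (C,merge)→5080, (C,hash)→6200, (E,nl_idx)→9520, (E,merge)→10400, (B,hash)→11780 …(+5); best=4600 via (E,hash)
  {ABDE}: card=3200; try (D,hash)→2200, (E,hash)→2600, (D,merge)→2880, (D,nl_idx)→4960, (E,nl_idx)→9320, (E,merge)→10400 …(+6); best=2200 via (D,hash)
  {ACDE}: card=24000; try (D,hash)→4180, (C,hash)→8280, (E,hash)→8980, (D,merge)→16780, (C,merge)→23480, (D,nl_idx)→33980 …(+5); best=4180 via (D,hash)
  {ABCD}: card=12000; try (D,hash)→5520, (C,hash)→7520, (D,merge)→10920, (C,merge)→13120, (B,hash)→17500, (D,nl_idx)→19720 …(+5); best=5520 via (D,hash)
  {ABCDE}: card=48000; try (D,hash)→8400, (C,hash)→10800, (E,hash)→18000, (D,merge)→36600, (B,hash)→37180, (C,merge)→46800 …(+9); best=8400 via (D,hash)

8400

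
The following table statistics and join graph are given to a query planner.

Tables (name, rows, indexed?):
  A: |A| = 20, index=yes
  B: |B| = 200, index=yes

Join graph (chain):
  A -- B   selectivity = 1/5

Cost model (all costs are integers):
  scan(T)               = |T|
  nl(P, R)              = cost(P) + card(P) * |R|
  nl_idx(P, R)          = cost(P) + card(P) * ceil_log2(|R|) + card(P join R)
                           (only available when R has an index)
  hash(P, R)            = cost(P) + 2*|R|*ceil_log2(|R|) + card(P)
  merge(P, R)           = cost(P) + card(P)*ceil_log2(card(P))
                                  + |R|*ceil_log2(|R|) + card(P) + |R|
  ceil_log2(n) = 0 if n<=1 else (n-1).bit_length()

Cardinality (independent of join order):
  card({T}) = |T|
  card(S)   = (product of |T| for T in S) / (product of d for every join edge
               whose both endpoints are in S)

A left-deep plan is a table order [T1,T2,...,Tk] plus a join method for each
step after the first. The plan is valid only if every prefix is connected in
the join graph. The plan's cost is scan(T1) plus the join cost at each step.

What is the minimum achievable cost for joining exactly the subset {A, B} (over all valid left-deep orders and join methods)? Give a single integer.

Selinger DP over subsets of {A,B}:
  {A}: scan cost=20, card=20
  {B}: scan cost=200, card=200
  {AB}: card=800; try (A,hash)→600, (B,nl_idx)→980, (B,merge)→1940, (A,nl_idx)→2000, (A,merge)→2120, (B,hash)→3240 …(+2); best=600 via (A,hash)

600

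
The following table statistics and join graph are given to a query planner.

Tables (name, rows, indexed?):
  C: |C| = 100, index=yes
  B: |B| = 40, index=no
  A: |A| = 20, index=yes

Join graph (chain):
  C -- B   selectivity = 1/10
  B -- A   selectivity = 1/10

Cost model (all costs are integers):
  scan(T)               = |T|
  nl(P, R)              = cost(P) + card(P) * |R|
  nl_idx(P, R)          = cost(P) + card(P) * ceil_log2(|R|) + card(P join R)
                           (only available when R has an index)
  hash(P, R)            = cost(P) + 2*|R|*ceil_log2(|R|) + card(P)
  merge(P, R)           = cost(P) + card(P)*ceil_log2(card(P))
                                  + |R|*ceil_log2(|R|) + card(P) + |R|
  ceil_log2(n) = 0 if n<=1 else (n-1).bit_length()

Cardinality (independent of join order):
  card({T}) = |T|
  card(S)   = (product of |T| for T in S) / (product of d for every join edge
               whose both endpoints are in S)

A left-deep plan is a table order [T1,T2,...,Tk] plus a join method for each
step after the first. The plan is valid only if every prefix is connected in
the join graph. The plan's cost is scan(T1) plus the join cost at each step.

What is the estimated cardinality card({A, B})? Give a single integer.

80

Tables in S: A(20), B(40)
Edges inside S: B-A(d=10)
numerator = 20 * 40 = 800
denominator = 10 = 10
card(S) = 800 / 10 = 80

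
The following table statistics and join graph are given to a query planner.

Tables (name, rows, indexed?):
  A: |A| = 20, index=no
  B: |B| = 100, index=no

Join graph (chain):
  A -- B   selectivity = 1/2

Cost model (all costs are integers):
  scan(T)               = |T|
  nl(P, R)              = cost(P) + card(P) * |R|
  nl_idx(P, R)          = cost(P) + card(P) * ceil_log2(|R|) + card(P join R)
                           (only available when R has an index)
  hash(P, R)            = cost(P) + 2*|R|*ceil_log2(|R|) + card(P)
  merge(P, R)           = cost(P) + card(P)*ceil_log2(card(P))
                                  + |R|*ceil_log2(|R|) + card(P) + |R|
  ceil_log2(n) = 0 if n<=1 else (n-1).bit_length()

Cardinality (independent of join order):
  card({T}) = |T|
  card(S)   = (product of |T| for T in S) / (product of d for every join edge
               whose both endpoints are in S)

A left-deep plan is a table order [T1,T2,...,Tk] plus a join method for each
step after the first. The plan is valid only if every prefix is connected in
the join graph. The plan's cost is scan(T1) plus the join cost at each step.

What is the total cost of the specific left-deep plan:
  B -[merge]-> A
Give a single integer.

1020

step 1: scan B: cost=100, card=100
step 2: join A via merge
    card(P join A) = 100*20/(2) = 1000
    cost = 100 + 100*7 + 20*5 + 100 + 20 = 1020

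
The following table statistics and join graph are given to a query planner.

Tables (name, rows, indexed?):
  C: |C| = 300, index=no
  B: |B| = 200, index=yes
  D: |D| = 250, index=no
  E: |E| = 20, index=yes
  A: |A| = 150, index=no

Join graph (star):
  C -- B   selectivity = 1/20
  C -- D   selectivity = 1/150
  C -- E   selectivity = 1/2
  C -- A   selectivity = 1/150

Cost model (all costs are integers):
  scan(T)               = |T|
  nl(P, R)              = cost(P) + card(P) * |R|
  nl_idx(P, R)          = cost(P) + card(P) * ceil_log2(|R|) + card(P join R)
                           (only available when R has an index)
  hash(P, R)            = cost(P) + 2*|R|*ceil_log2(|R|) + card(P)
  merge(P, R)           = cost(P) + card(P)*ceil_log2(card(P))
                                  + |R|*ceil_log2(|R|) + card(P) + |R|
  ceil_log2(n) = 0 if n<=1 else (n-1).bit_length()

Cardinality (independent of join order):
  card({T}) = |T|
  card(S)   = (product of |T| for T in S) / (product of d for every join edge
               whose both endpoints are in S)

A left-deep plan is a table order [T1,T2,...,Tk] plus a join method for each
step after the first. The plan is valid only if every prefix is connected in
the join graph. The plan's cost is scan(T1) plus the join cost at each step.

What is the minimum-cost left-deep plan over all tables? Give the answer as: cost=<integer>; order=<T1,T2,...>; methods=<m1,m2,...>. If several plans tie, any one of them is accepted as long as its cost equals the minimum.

Selinger DP (subsets sized 1..n):
  {C}: scan cost=300, card=300
  {B}: scan cost=200, card=200
  {D}: scan cost=250, card=250
  {E}: scan cost=20, card=20
  {A}: scan cost=150, card=150
  {BC}: card=3000; try (B,hash)→3800, (C,merge)→5000, (B,merge)→5100, (B,nl_idx)→5700, (C,hash)→5800, (C,nl)→60200 …(+1); best=3800 via (B,hash)
  {CD}: card=500; try (D,hash)→4600, (C,merge)→5500, (D,merge)→5550, (C,hash)→5900, (C,nl)→75250, (D,nl)→75300; best=4600 via (D,hash)
  {CE}: card=3000; try (E,hash)→800, (C,merge)→3140, (E,merge)→3420, (E,nl_idx)→4800, (C,hash)→5440, (C,nl)→6020 …(+1); best=800 via (E,hash)
  {AC}: card=300; try (A,hash)→3000, (C,merge)→4500, (A,merge)→4650, (C,hash)→5700, (C,nl)→45150, (A,nl)→45300; best=3000 via (A,hash)
  {BCD}: card=5000; try (B,hash)→8300, (D,hash)→10800, (B,merge)→11400, (B,nl_idx)→13600, (D,merge)→45050, (B,nl)→104600 …(+1); best=8300 via (B,hash)
  {BCE}: card=30000; try (E,hash)→7000, (B,hash)→7000, (B,merge)→41600, (E,merge)→42920, (E,nl_idx)→48800, (B,nl_idx)→54800 …(+2); best=7000 via (E,hash)
  {ABC}: card=3000; try (B,hash)→6500, (B,merge)→7800, (B,nl_idx)→8400, (A,hash)→9200, (A,merge)→44150, (B,nl)→63000 …(+1); best=6500 via (B,hash)
  {CDE}: card=5000; try (E,hash)→5300, (D,hash)→7800, (E,merge)→9720, (E,nl_idx)→12100, (E,nl)→14600, (D,merge)→42050 …(+1); best=5300 via (E,hash)
  {ACD}: card=500; try (D,hash)→7300, (A,hash)→7500, (D,merge)→8250, (A,merge)→10950, (D,nl)→78000, (A,nl)→79600; best=7300 via (D,hash)
  {ACE}: card=3000; try (E,hash)→3500, (E,merge)→6120, (A,hash)→6200, (E,nl_idx)→7500, (E,nl)→9000, (A,merge)→41150 …(+1); best=3500 via (E,hash)
  {BCDE}: card=50000; try (E,hash)→13500, (B,hash)→13500, (D,hash)→41000, (B,merge)→77100, (E,merge)→78420, (E,nl_idx)→83300 …(+5); best=13500 via (E,hash)
  {ABCD}: card=5000; try (B,hash)→11000, (D,hash)→13500, (B,merge)→14100, (A,hash)→15700, (B,nl_idx)→16300, (D,merge)→47750 …(+4); best=11000 via (B,hash)
  {ABCE}: card=30000; try (E,hash)→9700, (B,hash)→9700, (A,hash)→39400, (B,merge)→44300, (E,merge)→45620, (E,nl_idx)→51500 …(+5); best=9700 via (E,hash)
  {ACDE}: card=5000; try (E,hash)→8000, (D,hash)→10500, (E,merge)→12420, (A,hash)→12700, (E,nl_idx)→14800, (E,nl)→17300 …(+4); best=8000 via (E,hash)
  {ABCDE}: card=50000; try (E,hash)→16200, (B,hash)→16200, (D,hash)→43700, (A,hash)→65900, (B,merge)→79800, (E,merge)→81120 …(+8); best=16200 via (E,hash)

cost=16200; order=C,A,D,B,E; methods=hash,hash,hash,hash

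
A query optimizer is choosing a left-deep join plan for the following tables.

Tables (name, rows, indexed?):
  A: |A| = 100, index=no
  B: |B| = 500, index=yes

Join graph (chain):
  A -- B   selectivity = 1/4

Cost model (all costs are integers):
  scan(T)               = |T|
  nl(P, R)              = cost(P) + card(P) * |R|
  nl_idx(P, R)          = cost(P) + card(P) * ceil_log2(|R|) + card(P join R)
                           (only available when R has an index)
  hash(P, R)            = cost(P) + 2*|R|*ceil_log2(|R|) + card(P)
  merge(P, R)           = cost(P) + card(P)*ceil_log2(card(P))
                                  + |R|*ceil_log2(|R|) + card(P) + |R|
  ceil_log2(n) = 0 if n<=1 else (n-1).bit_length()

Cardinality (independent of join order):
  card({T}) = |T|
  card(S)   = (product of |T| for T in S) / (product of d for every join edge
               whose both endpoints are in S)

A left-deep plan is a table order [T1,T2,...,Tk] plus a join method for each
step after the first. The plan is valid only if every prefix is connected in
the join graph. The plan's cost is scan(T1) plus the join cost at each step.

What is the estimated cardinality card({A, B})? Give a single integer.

12500

Tables in S: A(100), B(500)
Edges inside S: A-B(d=4)
numerator = 100 * 500 = 50000
denominator = 4 = 4
card(S) = 50000 / 4 = 12500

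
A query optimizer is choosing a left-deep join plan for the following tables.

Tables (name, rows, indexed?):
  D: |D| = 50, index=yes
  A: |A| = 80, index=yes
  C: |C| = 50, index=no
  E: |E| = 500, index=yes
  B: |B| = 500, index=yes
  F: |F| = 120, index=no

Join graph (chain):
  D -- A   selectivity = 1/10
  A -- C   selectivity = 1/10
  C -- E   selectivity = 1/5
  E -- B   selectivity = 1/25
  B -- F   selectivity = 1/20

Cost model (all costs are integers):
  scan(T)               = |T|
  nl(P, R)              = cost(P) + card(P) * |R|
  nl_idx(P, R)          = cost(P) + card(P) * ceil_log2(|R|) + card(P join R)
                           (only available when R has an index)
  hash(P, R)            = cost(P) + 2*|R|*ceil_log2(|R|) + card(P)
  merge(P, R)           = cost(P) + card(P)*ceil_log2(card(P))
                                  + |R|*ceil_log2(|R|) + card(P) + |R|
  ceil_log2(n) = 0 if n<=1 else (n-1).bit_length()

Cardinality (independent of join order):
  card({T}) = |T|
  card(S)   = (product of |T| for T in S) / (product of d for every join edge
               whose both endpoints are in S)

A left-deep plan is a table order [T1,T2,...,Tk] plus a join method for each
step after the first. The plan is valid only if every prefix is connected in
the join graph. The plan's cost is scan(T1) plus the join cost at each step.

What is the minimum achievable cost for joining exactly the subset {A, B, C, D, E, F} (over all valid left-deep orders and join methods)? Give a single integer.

Selinger DP over subsets of {A,B,C,D,E,F}:
  {D}: scan cost=50, card=50
  {A}: scan cost=80, card=80
  {C}: scan cost=50, card=50
  {E}: scan cost=500, card=500
  {B}: scan cost=500, card=500
  {F}: scan cost=120, card=120
  {AD}: card=400; try (D,hash)→760, (A,nl_idx)→800, (D,nl_idx)→960, (A,merge)→1040, (D,merge)→1070, (A,hash)→1220 …(+2); best=760 via (D,hash)
  {AC}: card=400; try (C,hash)→760, (A,nl_idx)→800, (A,merge)→1040, (C,merge)→1070, (A,hash)→1220, (A,nl)→4050 …(+1); best=760 via (C,hash)
  {CE}: card=5000; try (C,hash)→1600, (E,merge)→5400, (E,nl_idx)→5500, (C,merge)→5850, (E,hash)→9100, (E,nl)→25050 …(+1); best=1600 via (C,hash)
  {BE}: card=10000; try (E,hash)→10000, (B,hash)→10000, (E,merge)→10500, (B,merge)→10500, (E,nl_idx)→15000, (B,nl_idx)→15000 …(+2); best=10000 via (E,hash)
  {BF}: card=3000; try (F,hash)→2680, (B,nl_idx)→4200, (B,merge)→6080, (F,merge)→6460, (B,hash)→9240, (B,nl)→60120 …(+1); best=2680 via (F,hash)
  {ACD}: card=2000; try (D,hash)→1760, (C,hash)→1760, (D,merge)→5110, (C,merge)→5110, (D,nl_idx)→5160, (D,nl)→20760 …(+1); best=1760 via (D,hash)
  {ACE}: card=40000; try (A,hash)→7720, (E,merge)→9760, (E,hash)→10160, (E,nl_idx)→44360, (A,merge)→72240, (A,nl_idx)→76600 …(+2); best=7720 via (A,hash)
  {BCE}: card=100000; try (B,hash)→15600, (C,hash)→20600, (B,merge)→76600, (B,nl_idx)→146600, (C,merge)→160350, (C,nl)→510000 …(+1); best=15600 via (B,hash)
  {BEF}: card=60000; try (E,hash)→14680, (F,hash)→21680, (E,merge)→46680, (E,nl_idx)→89680, (F,merge)→160960, (F,nl)→1210000 …(+1); best=14680 via (E,hash)
  {ACDE}: card=200000; try (E,hash)→12760, (E,merge)→30760, (D,hash)→48320, (E,nl_idx)→219760, (D,nl_idx)→447720, (D,merge)→688070 …(+2); best=12760 via (E,hash)
  {ABCE}: card=800000; try (B,hash)→56720, (A,hash)→116720, (B,merge)→692720, (B,nl_idx)→1167720, (A,nl_idx)→1515600, (A,merge)→1816240 …(+2); best=56720 via (B,hash)
  {BCEF}: card=600000; try (C,hash)→75280, (F,hash)→117280, (C,merge)→1035030, (F,merge)→1816560, (C,nl)→3014680, (F,nl)→12015600; best=75280 via (C,hash)
  {ABCDE}: card=4000000; try (B,hash)→221760, (D,hash)→857320, (B,merge)→3817760, (B,nl_idx)→5812760, (D,nl_idx)→8856720, (D,merge)→16857070 …(+2); best=221760 via (B,hash)
  {ABCEF}: card=4800000; try (A,hash)→676400, (F,hash)→858400, (A,nl_idx)→9075280, (A,merge)→12675920, (F,merge)→16857680, (A,nl)→48075280 …(+1); best=676400 via (A,hash)
  {ABCDEF}: card=24000000; try (F,hash)→4223440, (D,hash)→5477000, (D,nl_idx)→53476400, (F,merge)→92222720, (D,merge)→115876750, (D,nl)→240676400 …(+1); best=4223440 via (F,hash)

4223440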